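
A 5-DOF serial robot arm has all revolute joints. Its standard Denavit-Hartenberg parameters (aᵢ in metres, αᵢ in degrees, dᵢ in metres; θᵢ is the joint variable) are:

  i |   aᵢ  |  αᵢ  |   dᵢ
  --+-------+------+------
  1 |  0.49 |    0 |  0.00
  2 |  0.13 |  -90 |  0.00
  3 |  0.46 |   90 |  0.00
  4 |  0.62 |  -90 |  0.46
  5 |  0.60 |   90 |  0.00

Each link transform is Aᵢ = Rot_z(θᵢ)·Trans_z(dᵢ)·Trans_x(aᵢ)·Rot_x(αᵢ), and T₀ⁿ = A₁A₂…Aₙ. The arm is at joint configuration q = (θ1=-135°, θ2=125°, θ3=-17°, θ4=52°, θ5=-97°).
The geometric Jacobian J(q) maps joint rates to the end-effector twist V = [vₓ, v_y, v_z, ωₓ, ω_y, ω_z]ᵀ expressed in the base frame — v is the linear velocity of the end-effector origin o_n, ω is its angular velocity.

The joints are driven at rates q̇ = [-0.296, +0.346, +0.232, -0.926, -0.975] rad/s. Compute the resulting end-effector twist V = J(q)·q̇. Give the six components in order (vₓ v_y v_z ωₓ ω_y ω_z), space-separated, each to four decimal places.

o_n = [0.3028, -0.0234, 1.2423]
J₁: ẑ×o_n = [0.0234, 0.3028, -0.0000], ω = ẑ
J2: z=[0.0000, 0.0000, 1.0000] o=[-0.3465, -0.3465, 0.0000] → [-0.3231, 0.6492, 0.0000, 0.0000, 0.0000, 1.0000]
J3: z=[0.1736, 0.9848, 0.0000] o=[-0.2185, -0.3691, 0.0000] → [1.2235, -0.2157, -0.4533, 0.1736, 0.9848, 0.0000]
J4: z=[-0.2879, 0.0508, 0.9563] o=[0.2148, -0.4454, 0.1345] → [-0.3474, 0.4031, -0.1260, -0.2879, 0.0508, 0.9563]
J5: z=[-0.6352, 0.7372, -0.2304] o=[0.5266, -0.0043, 0.6860] → [0.4057, 0.4050, 0.1771, -0.6352, 0.7372, -0.2304]
V = J·q̇ = [0.0912, -0.6832, -0.1612, 0.9263, -0.5373, -0.6109]

0.0912 -0.6832 -0.1612 0.9263 -0.5373 -0.6109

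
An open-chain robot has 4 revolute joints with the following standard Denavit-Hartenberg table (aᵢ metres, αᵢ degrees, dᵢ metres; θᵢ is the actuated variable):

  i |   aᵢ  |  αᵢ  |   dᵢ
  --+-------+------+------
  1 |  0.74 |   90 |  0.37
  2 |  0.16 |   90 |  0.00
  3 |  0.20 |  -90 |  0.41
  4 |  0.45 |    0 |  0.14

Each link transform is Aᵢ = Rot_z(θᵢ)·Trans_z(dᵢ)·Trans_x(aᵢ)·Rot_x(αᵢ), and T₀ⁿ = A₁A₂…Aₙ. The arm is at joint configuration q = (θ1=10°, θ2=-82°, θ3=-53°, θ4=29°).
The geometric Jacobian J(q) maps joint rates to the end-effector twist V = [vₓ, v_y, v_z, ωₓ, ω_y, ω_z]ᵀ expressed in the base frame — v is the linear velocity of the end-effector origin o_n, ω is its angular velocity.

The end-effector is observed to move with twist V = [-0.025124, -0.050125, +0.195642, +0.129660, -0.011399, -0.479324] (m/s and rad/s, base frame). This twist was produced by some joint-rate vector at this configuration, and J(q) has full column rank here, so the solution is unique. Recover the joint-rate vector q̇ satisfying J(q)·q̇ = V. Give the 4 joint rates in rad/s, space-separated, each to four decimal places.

o_n = [0.5602, 0.4946, -0.2796]
J₁: ẑ×o_n = [-0.4946, 0.5602, 0.0000], ω = ẑ
J2: z=[0.1736, -0.9848, 0.0000] o=[0.7288, 0.1285, 0.3700] → [0.6397, 0.1128, -0.1024, 0.1736, -0.9848, 0.0000]
J3: z=[-0.9752, -0.1720, -0.1392] o=[0.7507, 0.1324, 0.2116] → [0.1349, -0.4525, -0.3860, -0.9752, -0.1720, -0.1392]
J4: z=[0.2140, -0.5734, -0.7909] o=[0.3396, 0.2221, 0.0353] → [0.3961, -0.1071, 0.1848, 0.2140, -0.5734, -0.7909]
q̇ = J⁺·V = [0.0990, -0.4110, -0.0440, 0.7390]

0.0990 -0.4110 -0.0440 0.7390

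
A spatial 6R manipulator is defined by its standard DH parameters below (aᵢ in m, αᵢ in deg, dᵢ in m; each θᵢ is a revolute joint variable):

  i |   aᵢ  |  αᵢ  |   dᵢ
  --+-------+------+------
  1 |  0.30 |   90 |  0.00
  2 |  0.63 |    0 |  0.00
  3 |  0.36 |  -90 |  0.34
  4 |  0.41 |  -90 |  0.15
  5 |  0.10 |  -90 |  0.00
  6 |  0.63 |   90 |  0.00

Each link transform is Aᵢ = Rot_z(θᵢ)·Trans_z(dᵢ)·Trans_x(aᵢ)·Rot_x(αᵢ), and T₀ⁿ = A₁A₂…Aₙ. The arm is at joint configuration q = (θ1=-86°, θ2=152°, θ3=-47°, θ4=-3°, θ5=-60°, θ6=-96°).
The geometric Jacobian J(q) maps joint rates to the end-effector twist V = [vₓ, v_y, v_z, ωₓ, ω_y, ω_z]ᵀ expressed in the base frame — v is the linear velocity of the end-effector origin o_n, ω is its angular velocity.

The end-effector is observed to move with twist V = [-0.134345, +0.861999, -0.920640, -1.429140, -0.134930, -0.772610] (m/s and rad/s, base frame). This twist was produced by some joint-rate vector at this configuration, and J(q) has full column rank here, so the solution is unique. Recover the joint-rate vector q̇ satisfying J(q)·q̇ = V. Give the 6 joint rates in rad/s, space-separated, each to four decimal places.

o_n = [0.2179, 0.6586, 1.0407]
J₁: ẑ×o_n = [-0.6586, 0.2179, 0.0000], ω = ẑ
J2: z=[-0.9976, -0.0698, 0.0000] o=[0.0209, -0.2993, 0.0000] → [-0.0726, 1.0381, -0.9418, -0.9976, -0.0698, 0.0000]
J3: z=[-0.9976, -0.0698, 0.0000] o=[-0.0179, 0.2556, 0.2958] → [-0.0520, 0.7431, -0.3855, -0.9976, -0.0698, 0.0000]
J4: z=[-0.0674, 0.9636, -0.2588] o=[-0.3635, 0.3249, 0.6435] → [0.4691, -0.1237, -0.5828, -0.0674, 0.9636, -0.2588]
J5: z=[0.9953, 0.0832, 0.0506] o=[-0.4025, 0.5736, 1.0002] → [-0.0009, -0.0089, 0.0329, 0.9953, 0.0832, 0.0506]
J6: z=[-0.0271, -0.2617, 0.9648] o=[-0.4118, 0.6698, 1.0260] → [0.0070, 0.6079, 0.1651, -0.0271, -0.2617, 0.9648]
q̇ = J⁺·V = [-0.1130, 0.6340, 0.8820, -0.2380, 0.0470, -0.7500]

-0.1130 0.6340 0.8820 -0.2380 0.0470 -0.7500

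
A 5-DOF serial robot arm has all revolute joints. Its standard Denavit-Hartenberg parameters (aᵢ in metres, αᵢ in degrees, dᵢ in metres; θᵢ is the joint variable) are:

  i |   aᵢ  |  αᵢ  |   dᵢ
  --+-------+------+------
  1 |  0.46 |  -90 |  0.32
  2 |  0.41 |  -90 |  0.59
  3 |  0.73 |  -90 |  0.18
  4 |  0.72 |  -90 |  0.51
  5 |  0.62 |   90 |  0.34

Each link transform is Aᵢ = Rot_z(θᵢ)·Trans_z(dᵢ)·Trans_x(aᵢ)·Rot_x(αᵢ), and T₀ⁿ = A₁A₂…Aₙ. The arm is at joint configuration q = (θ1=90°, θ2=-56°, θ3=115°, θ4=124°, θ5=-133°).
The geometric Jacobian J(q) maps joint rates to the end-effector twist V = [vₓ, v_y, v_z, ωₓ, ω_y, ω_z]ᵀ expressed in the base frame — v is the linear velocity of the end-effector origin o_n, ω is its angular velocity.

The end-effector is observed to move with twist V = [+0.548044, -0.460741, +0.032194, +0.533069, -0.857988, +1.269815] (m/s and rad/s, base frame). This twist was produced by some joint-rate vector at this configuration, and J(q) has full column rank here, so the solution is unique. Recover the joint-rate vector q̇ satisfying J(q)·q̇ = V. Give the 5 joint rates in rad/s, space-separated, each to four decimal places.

0.9340 0.1780 -0.4070 -0.1180 -0.8800

o_n = [-0.7416, 0.2370, -0.2320]
J₁: ẑ×o_n = [-0.2370, -0.7416, 0.0000], ω = ẑ
J2: z=[-1.0000, 0.0000, 0.0000] o=[0.0000, 0.4600, 0.3200] → [-0.0000, -0.5520, 0.2230, -1.0000, 0.0000, 0.0000]
J3: z=[-0.0000, 0.8290, -0.5592] o=[-0.5900, 0.6893, 0.6599] → [-0.9923, 0.0848, 0.1257, -0.0000, 0.8290, -0.5592]
J4: z=[-0.4226, -0.5068, -0.7514] o=[0.0716, 0.6660, 0.3035] → [-0.0510, 0.3847, -0.2308, -0.4226, -0.5068, -0.7514]
J5: z=[-0.7514, 0.6595, -0.0222] o=[-0.5088, 0.0078, 0.3951] → [-0.4085, -0.4660, -0.0187, -0.7514, 0.6595, -0.0222]
q̇ = J⁺·V = [0.9340, 0.1780, -0.4070, -0.1180, -0.8800]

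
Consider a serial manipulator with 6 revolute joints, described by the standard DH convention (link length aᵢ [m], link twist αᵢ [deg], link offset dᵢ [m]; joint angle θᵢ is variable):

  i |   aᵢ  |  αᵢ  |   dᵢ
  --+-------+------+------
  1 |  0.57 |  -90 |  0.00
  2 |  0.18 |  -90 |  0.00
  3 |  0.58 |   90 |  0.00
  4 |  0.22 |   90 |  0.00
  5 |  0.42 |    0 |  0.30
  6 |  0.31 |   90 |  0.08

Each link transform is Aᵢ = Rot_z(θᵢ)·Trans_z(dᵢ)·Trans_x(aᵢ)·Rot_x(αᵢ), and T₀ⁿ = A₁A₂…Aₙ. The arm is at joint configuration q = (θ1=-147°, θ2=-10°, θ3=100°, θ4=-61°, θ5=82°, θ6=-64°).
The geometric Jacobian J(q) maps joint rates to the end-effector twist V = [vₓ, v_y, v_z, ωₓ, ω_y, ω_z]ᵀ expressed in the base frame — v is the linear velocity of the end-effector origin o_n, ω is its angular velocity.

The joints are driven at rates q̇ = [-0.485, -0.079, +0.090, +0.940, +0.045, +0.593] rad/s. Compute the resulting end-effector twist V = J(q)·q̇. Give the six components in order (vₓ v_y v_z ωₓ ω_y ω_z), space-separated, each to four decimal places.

o_n = [-1.1980, -0.0549, 0.7781]
J₁: ẑ×o_n = [0.0549, -1.1980, 0.0000], ω = ẑ
J2: z=[0.5446, -0.8387, 0.0000] o=[-0.4780, -0.3104, 0.0000] → [-0.6526, -0.4238, -0.4646, 0.5446, -0.8387, 0.0000]
J3: z=[-0.1456, -0.0946, -0.9848] o=[-0.6267, -0.4070, 0.0313] → [0.2761, 0.6714, -0.1053, -0.1456, -0.0946, -0.9848]
J4: z=[-0.9080, -0.3826, 0.1710] o=[-0.8546, 0.1261, 0.0138] → [-0.2615, 0.6353, 0.0329, -0.9080, -0.3826, 0.1710]
J5: z=[0.4143, -0.7580, 0.5038] o=[-0.8685, 0.2423, 0.2000] → [-0.2885, -0.4055, -0.3729, 0.4143, -0.7580, 0.5038]
J6: z=[0.4143, -0.7580, 0.5038] o=[-1.1255, -0.1133, 0.4718] → [-0.2616, -0.1634, -0.0307, 0.4143, -0.7580, 0.5038]
V = J·q̇ = [-0.3641, 1.1570, 0.0232, -0.6453, -0.7855, -0.0914]

-0.3641 1.1570 0.0232 -0.6453 -0.7855 -0.0914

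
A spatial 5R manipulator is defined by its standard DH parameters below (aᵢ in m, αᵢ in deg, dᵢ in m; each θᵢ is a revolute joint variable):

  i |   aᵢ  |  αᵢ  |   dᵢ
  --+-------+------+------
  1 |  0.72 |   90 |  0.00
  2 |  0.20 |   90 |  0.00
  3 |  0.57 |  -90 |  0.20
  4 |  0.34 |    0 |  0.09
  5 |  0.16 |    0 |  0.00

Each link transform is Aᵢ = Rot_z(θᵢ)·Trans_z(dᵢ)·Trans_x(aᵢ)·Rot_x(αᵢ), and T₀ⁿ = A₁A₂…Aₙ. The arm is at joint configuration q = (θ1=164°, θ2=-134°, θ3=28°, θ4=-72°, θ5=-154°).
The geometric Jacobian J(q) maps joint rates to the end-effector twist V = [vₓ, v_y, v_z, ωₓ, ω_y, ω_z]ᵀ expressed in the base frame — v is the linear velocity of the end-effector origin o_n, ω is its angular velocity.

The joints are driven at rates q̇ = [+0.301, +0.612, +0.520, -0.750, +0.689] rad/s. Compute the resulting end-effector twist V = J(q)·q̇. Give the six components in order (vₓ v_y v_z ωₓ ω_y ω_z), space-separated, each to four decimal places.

-0.3815 0.2500 -0.1301 0.5325 0.4279 0.6416

o_n = [0.1229, 0.3228, -0.1880]
J₁: ẑ×o_n = [-0.3228, 0.1229, 0.0000], ω = ẑ
J2: z=[0.2756, 0.9613, 0.0000] o=[-0.6921, 0.1985, 0.0000] → [-0.1808, 0.0518, -0.7491, 0.2756, 0.9613, 0.0000]
J3: z=[0.6915, -0.1983, 0.6947] o=[-0.5586, 0.1602, -0.1439] → [-0.1042, 0.5039, 0.2476, 0.6915, -0.1983, 0.6947]
J4: z=[-0.0701, 0.9386, 0.3377] o=[-0.0104, 0.2814, -0.3670] → [0.1539, 0.0576, -0.1281, -0.0701, 0.9386, 0.3377]
J5: z=[-0.0701, 0.9386, 0.3377] o=[0.2824, 0.3314, -0.1787] → [-0.0059, -0.0545, 0.1503, -0.0701, 0.9386, 0.3377]
V = J·q̇ = [-0.3815, 0.2500, -0.1301, 0.5325, 0.4279, 0.6416]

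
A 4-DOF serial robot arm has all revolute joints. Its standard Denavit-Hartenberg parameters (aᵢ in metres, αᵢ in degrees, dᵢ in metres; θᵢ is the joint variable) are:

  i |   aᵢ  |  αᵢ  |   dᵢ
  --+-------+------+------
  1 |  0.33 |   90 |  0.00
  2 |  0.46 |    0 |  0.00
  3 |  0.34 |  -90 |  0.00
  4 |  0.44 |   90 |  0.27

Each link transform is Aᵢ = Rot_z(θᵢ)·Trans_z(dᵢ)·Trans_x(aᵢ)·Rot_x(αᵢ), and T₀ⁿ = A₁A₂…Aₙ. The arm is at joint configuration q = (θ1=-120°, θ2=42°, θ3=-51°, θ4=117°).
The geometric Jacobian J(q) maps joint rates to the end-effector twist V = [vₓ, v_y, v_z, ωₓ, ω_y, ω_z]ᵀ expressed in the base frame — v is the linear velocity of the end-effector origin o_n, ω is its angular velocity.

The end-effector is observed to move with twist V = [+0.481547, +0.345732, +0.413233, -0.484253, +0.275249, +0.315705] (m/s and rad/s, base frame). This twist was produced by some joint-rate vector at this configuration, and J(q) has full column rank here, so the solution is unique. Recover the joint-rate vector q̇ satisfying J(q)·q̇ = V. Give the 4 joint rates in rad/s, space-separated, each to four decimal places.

o_n = [-0.0868, -0.9344, 0.5525]
J₁: ẑ×o_n = [0.9344, -0.0868, 0.0000], ω = ẑ
J2: z=[-0.8660, 0.5000, 0.0000] o=[-0.1650, -0.2858, 0.0000] → [0.2763, 0.4785, 0.5226, -0.8660, 0.5000, 0.0000]
J3: z=[-0.8660, 0.5000, 0.0000] o=[-0.3359, -0.5818, 0.3078] → [0.1224, 0.2119, 0.1808, -0.8660, 0.5000, 0.0000]
J4: z=[-0.0782, -0.1355, 0.9877] o=[-0.5038, -0.8727, 0.2546] → [0.0206, 0.4352, 0.0613, -0.0782, -0.1355, 0.9877]
q̇ = J⁺·V = [0.2920, 0.9100, -0.3530, 0.0240]

0.2920 0.9100 -0.3530 0.0240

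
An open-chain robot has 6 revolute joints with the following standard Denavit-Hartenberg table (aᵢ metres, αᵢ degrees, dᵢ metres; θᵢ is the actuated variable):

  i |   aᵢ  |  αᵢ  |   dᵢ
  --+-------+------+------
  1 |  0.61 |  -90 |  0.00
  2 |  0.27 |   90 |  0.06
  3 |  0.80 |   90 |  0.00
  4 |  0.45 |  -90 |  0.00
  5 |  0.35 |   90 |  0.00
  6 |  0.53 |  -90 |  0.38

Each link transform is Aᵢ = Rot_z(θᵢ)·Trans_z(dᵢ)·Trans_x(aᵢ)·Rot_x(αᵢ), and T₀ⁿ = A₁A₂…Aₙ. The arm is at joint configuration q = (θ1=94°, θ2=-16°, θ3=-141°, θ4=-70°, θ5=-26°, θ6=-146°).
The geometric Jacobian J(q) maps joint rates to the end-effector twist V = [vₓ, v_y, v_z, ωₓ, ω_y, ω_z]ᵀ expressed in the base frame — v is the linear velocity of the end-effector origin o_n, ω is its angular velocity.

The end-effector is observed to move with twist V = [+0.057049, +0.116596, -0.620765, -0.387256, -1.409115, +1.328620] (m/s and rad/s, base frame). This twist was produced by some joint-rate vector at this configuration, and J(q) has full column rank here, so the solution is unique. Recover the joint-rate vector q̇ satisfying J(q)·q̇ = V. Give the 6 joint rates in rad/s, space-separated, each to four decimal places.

o_n = [0.0540, 0.3303, -0.3855]
J₁: ẑ×o_n = [-0.3303, 0.0540, 0.0000], ω = ẑ
J2: z=[-0.9976, -0.0698, 0.0000] o=[-0.0426, 0.6085, 0.0000] → [0.0269, -0.3846, 0.2843, -0.9976, -0.0698, 0.0000]
J3: z=[0.0192, -0.2750, 0.9613] o=[-0.1205, 0.8632, 0.0744] → [0.6388, 0.1766, 0.0377, 0.0192, -0.2750, 0.9613]
J4: z=[-0.7331, -0.6577, -0.1735] o=[0.4234, 0.3022, -0.0969] → [0.1946, -0.1474, -0.2635, -0.7331, -0.6577, -0.1735]
J5: z=[0.6455, -0.7531, 0.1275] o=[0.5199, 0.3105, -0.5364] → [-0.1162, -0.1568, -0.3381, 0.6455, -0.7531, 0.1275]
J6: z=[-0.7529, -0.5992, 0.2722] o=[0.4749, 0.2154, -0.8702] → [-0.3217, 0.2504, -0.3387, -0.7529, -0.5992, 0.2722]
q̇ = J⁺·V = [0.7730, -0.2350, 0.5440, 0.9050, 0.5570, 0.4360]

0.7730 -0.2350 0.5440 0.9050 0.5570 0.4360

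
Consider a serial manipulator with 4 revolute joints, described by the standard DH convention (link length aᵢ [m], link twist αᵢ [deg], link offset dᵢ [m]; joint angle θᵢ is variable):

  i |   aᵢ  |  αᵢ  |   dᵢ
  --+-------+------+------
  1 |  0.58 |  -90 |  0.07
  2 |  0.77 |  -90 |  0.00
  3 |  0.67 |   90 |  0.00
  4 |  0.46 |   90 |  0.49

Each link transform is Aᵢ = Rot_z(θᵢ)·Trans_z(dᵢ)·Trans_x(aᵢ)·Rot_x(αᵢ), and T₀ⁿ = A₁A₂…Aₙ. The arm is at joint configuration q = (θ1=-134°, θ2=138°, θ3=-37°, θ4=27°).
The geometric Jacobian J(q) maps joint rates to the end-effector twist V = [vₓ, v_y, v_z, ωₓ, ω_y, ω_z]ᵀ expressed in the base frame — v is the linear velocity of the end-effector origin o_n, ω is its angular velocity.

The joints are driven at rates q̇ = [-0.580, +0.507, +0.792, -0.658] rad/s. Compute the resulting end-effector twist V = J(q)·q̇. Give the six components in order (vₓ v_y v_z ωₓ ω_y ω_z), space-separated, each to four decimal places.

0.1652 0.2368 -0.2508 0.5593 0.6058 -0.2564

o_n = [1.1336, -0.3250, -0.6698]
J₁: ẑ×o_n = [0.3250, 1.1336, -0.0000], ω = ẑ
J2: z=[0.7193, -0.6947, 0.0000] o=[-0.4029, -0.4172, 0.0700] → [0.5139, 0.5322, 1.1337, 0.7193, -0.6947, 0.0000]
J3: z=[0.4648, 0.4813, 0.7431] o=[-0.0054, -0.0056, -0.4452] → [0.1293, 0.9508, -0.6967, 0.4648, 0.4813, 0.7431]
J4: z=[0.2638, -0.8765, 0.4027] o=[0.5609, 0.0003, -0.8033] → [0.0140, 0.1954, 0.4162, 0.2638, -0.8765, 0.4027]
V = J·q̇ = [0.1652, 0.2368, -0.2508, 0.5593, 0.6058, -0.2564]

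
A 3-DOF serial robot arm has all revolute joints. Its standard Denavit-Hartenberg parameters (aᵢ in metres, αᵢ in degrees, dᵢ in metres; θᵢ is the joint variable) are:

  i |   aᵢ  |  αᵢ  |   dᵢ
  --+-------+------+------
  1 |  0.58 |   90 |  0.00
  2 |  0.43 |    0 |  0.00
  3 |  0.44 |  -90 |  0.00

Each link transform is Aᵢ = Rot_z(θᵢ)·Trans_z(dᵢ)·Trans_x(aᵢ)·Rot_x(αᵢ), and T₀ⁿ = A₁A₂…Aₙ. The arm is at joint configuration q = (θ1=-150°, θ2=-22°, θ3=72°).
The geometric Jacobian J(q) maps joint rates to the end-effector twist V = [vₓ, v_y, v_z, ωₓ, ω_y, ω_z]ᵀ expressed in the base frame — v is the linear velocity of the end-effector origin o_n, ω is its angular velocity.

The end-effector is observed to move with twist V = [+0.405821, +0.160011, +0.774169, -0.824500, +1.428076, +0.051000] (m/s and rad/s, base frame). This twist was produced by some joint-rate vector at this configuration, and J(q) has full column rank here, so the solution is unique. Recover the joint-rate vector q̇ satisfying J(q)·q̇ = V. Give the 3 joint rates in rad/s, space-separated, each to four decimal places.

o_n = [-1.0925, -0.6308, 0.1760]
J₁: ẑ×o_n = [0.6308, -1.0925, 0.0000], ω = ẑ
J2: z=[-0.5000, 0.8660, 0.0000] o=[-0.5023, -0.2900, 0.0000] → [0.1524, 0.0880, 0.6815, -0.5000, 0.8660, 0.0000]
J3: z=[-0.5000, 0.8660, 0.0000] o=[-0.8476, -0.4893, -0.1611] → [0.2919, 0.1685, 0.2828, -0.5000, 0.8660, 0.0000]
q̇ = J⁺·V = [0.0510, 0.7720, 0.8770]

0.0510 0.7720 0.8770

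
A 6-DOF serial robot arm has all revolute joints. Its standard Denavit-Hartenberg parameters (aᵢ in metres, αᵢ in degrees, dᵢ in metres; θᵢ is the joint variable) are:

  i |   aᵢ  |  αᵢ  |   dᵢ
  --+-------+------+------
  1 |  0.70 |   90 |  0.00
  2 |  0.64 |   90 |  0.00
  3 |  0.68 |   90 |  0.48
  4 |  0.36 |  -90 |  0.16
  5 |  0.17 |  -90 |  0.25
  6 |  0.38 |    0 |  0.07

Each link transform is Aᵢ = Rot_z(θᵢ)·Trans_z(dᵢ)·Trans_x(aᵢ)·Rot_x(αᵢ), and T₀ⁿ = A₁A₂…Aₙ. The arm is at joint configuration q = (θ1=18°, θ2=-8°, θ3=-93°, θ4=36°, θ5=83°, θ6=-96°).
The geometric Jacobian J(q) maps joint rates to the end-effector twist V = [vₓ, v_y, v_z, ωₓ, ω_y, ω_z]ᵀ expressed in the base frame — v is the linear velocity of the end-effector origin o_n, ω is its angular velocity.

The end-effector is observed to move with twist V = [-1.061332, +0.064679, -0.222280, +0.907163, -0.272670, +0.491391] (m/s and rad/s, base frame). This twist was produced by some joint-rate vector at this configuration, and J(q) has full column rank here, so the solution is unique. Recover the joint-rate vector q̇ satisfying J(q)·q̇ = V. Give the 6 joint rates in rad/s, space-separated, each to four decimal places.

o_n = [0.8934, 0.8758, -1.2386]
J₁: ẑ×o_n = [-0.8758, 0.8934, 0.0000], ω = ẑ
J2: z=[0.3090, -0.9511, 0.0000] o=[0.6657, 0.2163, 0.0000] → [1.1780, 0.3828, 0.4203, 0.3090, -0.9511, 0.0000]
J3: z=[-0.1324, -0.0430, -0.9903] o=[1.2685, 0.4122, -0.0891] → [0.5086, 0.2193, -0.0775, -0.1324, -0.0430, -0.9903]
J4: z=[-0.9243, -0.3554, 0.1390] o=[0.9616, 1.0265, -0.5594] → [0.2623, -0.6373, 0.1150, -0.9243, -0.3554, 0.1390]
J5: z=[0.1033, -0.5836, -0.8054] o=[0.6815, 1.2324, -0.7446] → [0.0011, -0.1197, 0.0869, 0.1033, -0.5836, -0.8054]
J6: z=[0.4772, -0.6814, 0.5549] o=[0.8556, 1.1616, -0.9814] → [0.3339, 0.1437, -0.1107, 0.4772, -0.6814, 0.5549]
q̇ = J⁺·V = [0.1070, -0.5330, -0.8330, -0.5750, 0.9300, 0.7000]

0.1070 -0.5330 -0.8330 -0.5750 0.9300 0.7000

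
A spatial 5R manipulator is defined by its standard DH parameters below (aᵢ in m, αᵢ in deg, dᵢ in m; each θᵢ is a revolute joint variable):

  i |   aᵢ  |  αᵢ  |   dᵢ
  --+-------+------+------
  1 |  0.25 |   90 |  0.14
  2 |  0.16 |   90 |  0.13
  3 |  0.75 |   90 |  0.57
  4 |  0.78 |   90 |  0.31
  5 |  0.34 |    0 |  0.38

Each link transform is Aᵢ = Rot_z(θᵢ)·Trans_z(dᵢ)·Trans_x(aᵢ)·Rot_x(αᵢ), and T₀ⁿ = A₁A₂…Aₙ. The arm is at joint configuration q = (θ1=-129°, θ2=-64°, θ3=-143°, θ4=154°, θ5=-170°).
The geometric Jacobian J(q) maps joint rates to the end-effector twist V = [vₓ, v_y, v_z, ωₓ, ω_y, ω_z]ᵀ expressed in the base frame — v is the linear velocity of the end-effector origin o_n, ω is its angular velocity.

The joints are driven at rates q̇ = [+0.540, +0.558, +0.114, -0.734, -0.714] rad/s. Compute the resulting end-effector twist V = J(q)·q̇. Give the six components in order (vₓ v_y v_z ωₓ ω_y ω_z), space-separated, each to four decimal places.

-0.1151 0.4371 -0.2928 -0.6138 -0.5035 0.1496

o_n = [0.5647, 0.7285, 0.0175]
J₁: ẑ×o_n = [-0.7285, 0.5647, 0.0000], ω = ẑ
J2: z=[-0.7771, 0.6293, 0.0000] o=[-0.1573, -0.1943, 0.1400] → [-0.0771, -0.0952, -1.1716, -0.7771, 0.6293, 0.0000]
J3: z=[0.5656, 0.6985, -0.4384] o=[-0.3025, -0.1670, -0.0038] → [0.4075, -0.3922, -0.0992, 0.5656, 0.6985, -0.4384]
J4: z=[-0.4546, 0.7076, 0.5409] o=[0.5359, 0.1512, 0.2847] → [-0.5013, -0.1059, -0.2829, -0.4546, 0.7076, 0.5409]
J5: z=[0.8100, 0.5810, -0.0793] o=[0.1061, 0.6841, -0.2008] → [0.1304, -0.2132, -0.2306, 0.8100, 0.5810, -0.0793]
V = J·q̇ = [-0.1151, 0.4371, -0.2928, -0.6138, -0.5035, 0.1496]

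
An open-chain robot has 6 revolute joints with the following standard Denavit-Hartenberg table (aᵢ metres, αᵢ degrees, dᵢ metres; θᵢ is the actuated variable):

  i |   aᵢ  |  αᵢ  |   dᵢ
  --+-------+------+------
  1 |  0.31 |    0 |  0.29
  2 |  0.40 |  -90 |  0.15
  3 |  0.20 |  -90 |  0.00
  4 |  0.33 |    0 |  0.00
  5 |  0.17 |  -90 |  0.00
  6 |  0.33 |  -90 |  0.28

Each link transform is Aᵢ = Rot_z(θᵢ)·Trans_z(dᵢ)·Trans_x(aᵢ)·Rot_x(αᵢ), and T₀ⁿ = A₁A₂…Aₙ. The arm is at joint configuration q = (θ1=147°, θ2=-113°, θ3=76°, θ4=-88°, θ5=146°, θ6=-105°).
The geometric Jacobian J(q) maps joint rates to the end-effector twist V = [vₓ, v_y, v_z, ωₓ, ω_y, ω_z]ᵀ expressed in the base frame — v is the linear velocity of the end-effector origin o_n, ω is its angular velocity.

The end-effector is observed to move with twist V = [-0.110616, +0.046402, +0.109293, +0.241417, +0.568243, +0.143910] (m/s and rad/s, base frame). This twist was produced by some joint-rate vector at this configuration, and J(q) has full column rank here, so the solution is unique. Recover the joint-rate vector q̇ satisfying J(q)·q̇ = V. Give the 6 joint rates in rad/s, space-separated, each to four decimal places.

o_n = [-0.2423, 0.3131, 0.3446]
J₁: ẑ×o_n = [-0.3131, -0.2423, 0.0000], ω = ẑ
J2: z=[0.0000, 0.0000, 1.0000] o=[-0.2600, 0.1688, 0.2900] → [-0.1442, 0.0177, 0.0000, 0.0000, 0.0000, 1.0000]
J3: z=[-0.5592, 0.8290, 0.0000] o=[0.0716, 0.3925, 0.4400] → [-0.0791, -0.0534, 0.3047, -0.5592, 0.8290, 0.0000]
J4: z=[-0.8044, -0.5426, -0.2419] o=[0.1117, 0.4196, 0.2459] → [-0.0793, 0.1650, -0.1064, -0.8044, -0.5426, -0.2419]
J5: z=[-0.8044, -0.5426, -0.2419] o=[-0.0704, 0.6945, 0.2348] → [-0.1519, 0.1299, 0.2136, -0.8044, -0.5426, -0.2419]
J6: z=[0.1262, -0.5540, 0.8229] o=[0.0283, 0.5872, 0.1474] → [0.1163, -0.2476, -0.1846, 0.1262, -0.5540, 0.8229]
q̇ = J⁺·V = [0.1110, 0.3740, 0.0510, -0.2630, -0.1570, -0.5380]

0.1110 0.3740 0.0510 -0.2630 -0.1570 -0.5380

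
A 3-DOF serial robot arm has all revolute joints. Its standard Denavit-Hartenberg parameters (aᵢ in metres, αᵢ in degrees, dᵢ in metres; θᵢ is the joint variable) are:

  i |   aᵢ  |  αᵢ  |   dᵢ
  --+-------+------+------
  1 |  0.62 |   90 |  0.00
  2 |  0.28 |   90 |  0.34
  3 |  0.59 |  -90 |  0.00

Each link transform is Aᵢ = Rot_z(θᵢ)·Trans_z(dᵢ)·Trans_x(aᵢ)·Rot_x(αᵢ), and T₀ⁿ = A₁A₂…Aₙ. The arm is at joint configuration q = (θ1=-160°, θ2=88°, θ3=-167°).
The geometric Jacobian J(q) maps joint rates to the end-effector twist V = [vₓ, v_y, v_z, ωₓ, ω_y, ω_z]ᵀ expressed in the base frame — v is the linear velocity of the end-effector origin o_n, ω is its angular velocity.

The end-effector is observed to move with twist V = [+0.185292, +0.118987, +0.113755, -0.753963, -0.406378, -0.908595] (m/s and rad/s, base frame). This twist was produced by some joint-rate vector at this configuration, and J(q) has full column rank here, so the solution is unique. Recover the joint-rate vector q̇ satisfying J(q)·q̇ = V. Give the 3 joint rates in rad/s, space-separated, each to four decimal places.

-0.8790 -0.1240 0.8480

o_n = [-0.6438, -0.0138, -0.2947]
J₁: ẑ×o_n = [0.0138, -0.6438, 0.0000], ω = ẑ
J2: z=[-0.3420, 0.9397, 0.0000] o=[-0.5826, -0.2121, 0.0000] → [-0.2769, -0.1008, -0.0103, -0.3420, 0.9397, 0.0000]
J3: z=[-0.9391, -0.3418, -0.0349] o=[-0.7081, 0.1041, 0.2798] → [0.1923, -0.5418, 0.1326, -0.9391, -0.3418, -0.0349]
q̇ = J⁺·V = [-0.8790, -0.1240, 0.8480]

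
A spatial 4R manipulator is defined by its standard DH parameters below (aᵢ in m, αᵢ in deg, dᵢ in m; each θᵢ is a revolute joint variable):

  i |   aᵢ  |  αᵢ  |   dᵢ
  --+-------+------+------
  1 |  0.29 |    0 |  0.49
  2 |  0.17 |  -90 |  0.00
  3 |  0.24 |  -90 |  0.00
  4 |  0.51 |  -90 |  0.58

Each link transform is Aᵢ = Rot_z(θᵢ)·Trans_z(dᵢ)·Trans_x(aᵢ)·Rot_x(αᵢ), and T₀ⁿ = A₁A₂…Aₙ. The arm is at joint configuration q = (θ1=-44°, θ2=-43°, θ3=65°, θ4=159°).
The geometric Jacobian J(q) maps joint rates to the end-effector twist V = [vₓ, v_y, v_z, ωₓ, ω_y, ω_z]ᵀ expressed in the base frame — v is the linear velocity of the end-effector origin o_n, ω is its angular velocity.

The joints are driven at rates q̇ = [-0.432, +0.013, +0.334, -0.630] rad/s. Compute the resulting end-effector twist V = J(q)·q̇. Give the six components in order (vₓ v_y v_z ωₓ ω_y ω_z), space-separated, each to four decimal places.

o_n = [0.0023, 0.2438, 0.4589]
J₁: ẑ×o_n = [-0.2438, 0.0023, 0.0000], ω = ẑ
J2: z=[0.0000, 0.0000, 1.0000] o=[0.2086, -0.2015, 0.4900] → [-0.4453, -0.2064, 0.0000, 0.0000, 0.0000, 1.0000]
J3: z=[0.9986, 0.0523, 0.0000] o=[0.2175, -0.3712, 0.4900] → [-0.0016, 0.0311, 0.6254, 0.9986, 0.0523, 0.0000]
J4: z=[-0.0474, 0.9051, -0.4226] o=[0.2228, -0.4725, 0.2725] → [0.4714, 0.1021, 0.1656, -0.0474, 0.9051, -0.4226]
V = J·q̇ = [-0.1980, -0.0576, 0.1045, 0.3634, -0.5527, -0.1528]

-0.1980 -0.0576 0.1045 0.3634 -0.5527 -0.1528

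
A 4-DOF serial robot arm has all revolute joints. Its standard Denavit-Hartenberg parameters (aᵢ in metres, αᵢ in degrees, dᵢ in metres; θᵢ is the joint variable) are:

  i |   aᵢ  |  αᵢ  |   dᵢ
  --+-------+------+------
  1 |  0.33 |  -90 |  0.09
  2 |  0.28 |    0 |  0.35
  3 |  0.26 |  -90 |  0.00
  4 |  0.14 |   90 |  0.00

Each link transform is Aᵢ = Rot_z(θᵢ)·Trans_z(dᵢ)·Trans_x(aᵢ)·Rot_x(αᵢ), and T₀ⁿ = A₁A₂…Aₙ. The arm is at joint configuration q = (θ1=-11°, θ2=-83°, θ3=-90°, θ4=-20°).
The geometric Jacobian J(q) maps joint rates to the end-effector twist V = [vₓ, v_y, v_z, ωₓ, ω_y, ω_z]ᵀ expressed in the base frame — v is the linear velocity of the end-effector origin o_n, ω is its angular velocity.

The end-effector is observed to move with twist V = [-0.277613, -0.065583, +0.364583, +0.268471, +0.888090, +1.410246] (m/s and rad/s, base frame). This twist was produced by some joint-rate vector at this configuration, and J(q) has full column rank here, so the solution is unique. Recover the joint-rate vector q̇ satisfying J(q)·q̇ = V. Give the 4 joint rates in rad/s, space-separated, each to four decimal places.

o_n = [0.0519, 0.3953, 0.4156]
J₁: ẑ×o_n = [-0.3953, 0.0519, 0.0000], ω = ẑ
J2: z=[0.1908, 0.9816, 0.0000] o=[0.3239, -0.0630, 0.0900] → [0.3196, -0.0621, 0.3545, 0.1908, 0.9816, 0.0000]
J3: z=[0.1908, 0.9816, 0.0000] o=[0.4242, 0.2741, 0.3679] → [0.0468, -0.0091, 0.3886, 0.1908, 0.9816, 0.0000]
J4: z=[0.1196, -0.0233, 0.9925] o=[0.1709, 0.3233, 0.3996] → [-0.0718, -0.1201, 0.0058, 0.1196, -0.0233, 0.9925]
q̇ = J⁺·V = [0.6440, -0.0400, 0.9630, 0.7720]

0.6440 -0.0400 0.9630 0.7720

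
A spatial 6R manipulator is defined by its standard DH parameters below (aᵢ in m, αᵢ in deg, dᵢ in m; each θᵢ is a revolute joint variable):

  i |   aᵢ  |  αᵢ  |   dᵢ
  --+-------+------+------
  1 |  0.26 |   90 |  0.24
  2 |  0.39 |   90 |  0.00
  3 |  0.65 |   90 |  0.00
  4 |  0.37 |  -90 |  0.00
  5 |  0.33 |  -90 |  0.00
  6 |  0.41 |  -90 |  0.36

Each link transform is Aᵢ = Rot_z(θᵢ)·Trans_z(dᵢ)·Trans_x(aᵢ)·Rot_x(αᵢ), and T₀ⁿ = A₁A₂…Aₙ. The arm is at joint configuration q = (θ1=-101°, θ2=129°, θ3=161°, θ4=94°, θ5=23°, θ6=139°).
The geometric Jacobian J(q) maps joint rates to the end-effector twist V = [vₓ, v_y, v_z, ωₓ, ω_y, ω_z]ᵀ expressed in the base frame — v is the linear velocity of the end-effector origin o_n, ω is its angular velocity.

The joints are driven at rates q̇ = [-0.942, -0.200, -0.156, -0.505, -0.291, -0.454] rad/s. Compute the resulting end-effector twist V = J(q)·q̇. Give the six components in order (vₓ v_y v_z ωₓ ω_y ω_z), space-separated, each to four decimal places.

o_n = [-0.1308, -0.8174, -0.0372]
J₁: ẑ×o_n = [0.8174, -0.1308, 0.0000], ω = ẑ
J2: z=[-0.9816, 0.1908, 0.0000] o=[-0.0496, -0.2552, 0.2400] → [-0.0529, -0.2721, 0.5673, -0.9816, 0.1908, 0.0000]
J3: z=[-0.1483, -0.7629, 0.6293] o=[-0.0028, -0.0143, 0.5431] → [0.9481, -0.1666, 0.0214, -0.1483, -0.7629, 0.6293]
J4: z=[-0.8891, 0.3815, 0.2530] o=[-0.2843, -0.3536, 0.0655] → [0.0782, -0.0524, 0.3537, -0.8891, 0.3815, 0.2530]
J5: z=[0.4424, 0.5739, 0.6891] o=[-0.3279, -0.6217, 0.3167] → [-0.0683, 0.2924, -0.1997, 0.4424, 0.5739, 0.6891]
J6: z=[0.8644, -0.0681, -0.4982] o=[-0.2490, -0.8910, 0.4904] → [0.0726, 0.3971, 0.0717, 0.8644, -0.0681, -0.4982]
V = J·q̇ = [-0.9598, -0.0353, -0.2699, 0.1473, -0.2479, -1.1423]

-0.9598 -0.0353 -0.2699 0.1473 -0.2479 -1.1423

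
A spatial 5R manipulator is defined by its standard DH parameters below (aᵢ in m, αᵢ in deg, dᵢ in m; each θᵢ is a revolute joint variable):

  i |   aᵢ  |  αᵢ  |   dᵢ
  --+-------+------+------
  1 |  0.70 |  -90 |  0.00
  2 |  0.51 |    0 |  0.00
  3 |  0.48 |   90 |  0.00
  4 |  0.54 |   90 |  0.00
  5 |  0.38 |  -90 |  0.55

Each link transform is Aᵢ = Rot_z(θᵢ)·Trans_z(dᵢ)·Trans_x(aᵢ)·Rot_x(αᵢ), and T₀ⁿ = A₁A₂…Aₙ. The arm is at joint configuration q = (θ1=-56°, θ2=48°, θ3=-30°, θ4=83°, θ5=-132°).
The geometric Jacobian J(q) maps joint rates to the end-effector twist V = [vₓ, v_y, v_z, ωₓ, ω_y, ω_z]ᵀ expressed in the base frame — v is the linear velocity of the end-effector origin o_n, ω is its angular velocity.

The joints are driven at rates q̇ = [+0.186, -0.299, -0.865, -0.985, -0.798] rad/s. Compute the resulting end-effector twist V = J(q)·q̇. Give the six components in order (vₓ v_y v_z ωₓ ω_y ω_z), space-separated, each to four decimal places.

o_n = [1.2771, -1.5061, -0.9754]
J₁: ẑ×o_n = [1.5061, 1.2771, -0.0000], ω = ẑ
J2: z=[0.8290, 0.5592, 0.0000] o=[0.3914, -0.5803, 0.0000] → [-0.5454, 0.8086, -1.2628, 0.8290, 0.5592, 0.0000]
J3: z=[0.8290, 0.5592, 0.0000] o=[0.5823, -0.8632, -0.3790] → [-0.3335, 0.4944, -0.9215, 0.8290, 0.5592, 0.0000]
J4: z=[0.1728, -0.2562, 0.9511] o=[0.8375, -1.2417, -0.5273] → [0.3663, 0.4955, 0.0669, 0.1728, -0.2562, 0.9511]
J5: z=[0.4268, -0.8507, -0.3067] o=[1.3169, -0.9939, -0.5477] → [0.2067, 0.1947, -0.2525, 0.4268, -0.8507, -0.3067]
V = J·q̇ = [0.2059, -1.0754, 1.3103, -1.4758, 0.2803, -0.5060]

0.2059 -1.0754 1.3103 -1.4758 0.2803 -0.5060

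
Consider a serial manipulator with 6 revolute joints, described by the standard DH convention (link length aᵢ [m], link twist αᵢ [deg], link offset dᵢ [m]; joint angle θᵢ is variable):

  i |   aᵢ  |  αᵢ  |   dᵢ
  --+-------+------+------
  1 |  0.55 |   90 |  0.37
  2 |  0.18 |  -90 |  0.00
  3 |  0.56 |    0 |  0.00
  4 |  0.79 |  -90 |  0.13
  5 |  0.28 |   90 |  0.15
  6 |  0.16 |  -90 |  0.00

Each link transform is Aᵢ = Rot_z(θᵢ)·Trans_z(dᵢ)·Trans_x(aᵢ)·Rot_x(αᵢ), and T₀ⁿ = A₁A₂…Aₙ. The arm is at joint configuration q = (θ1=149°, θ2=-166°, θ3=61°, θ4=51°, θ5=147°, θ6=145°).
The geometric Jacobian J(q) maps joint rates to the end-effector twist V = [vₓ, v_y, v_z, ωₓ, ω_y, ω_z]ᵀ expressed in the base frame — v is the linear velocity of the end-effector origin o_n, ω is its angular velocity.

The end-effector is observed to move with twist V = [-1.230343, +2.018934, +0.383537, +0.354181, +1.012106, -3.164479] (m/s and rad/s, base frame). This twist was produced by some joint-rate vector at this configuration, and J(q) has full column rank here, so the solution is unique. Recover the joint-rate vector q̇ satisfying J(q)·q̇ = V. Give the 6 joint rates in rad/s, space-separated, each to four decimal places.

o_n = [-1.0229, -0.5705, 0.3278]
J₁: ẑ×o_n = [0.5705, -1.0229, 0.0000], ω = ẑ
J2: z=[0.5150, 0.8572, 0.0000] o=[-0.4714, 0.2833, 0.3700] → [-0.0361, 0.0217, 0.0330, 0.5150, 0.8572, 0.0000]
J3: z=[-0.2074, 0.1246, -0.9703] o=[-0.3217, 0.1933, 0.3265] → [-0.7410, 0.6807, 0.2458, -0.2074, 0.1246, -0.9703]
J4: z=[-0.2074, 0.1246, -0.9703] o=[-0.3482, -0.3622, 0.2608] → [-0.1938, 0.6686, 0.1273, -0.2074, 0.1246, -0.9703]
J5: z=[-0.5782, 0.7845, 0.2243] o=[-0.9985, -0.8260, 0.2062] → [0.0381, 0.0648, -0.1285, -0.5782, 0.7845, 0.2243]
J6: z=[-0.2559, -0.4354, 0.8631] o=[-0.8683, -0.5846, 0.3666] → [0.0047, -0.1433, -0.0709, -0.2559, -0.4354, 0.8631]
q̇ = J⁺·V = [-0.8790, 0.6100, 0.7610, 0.6840, -0.1520, -0.9840]

-0.8790 0.6100 0.7610 0.6840 -0.1520 -0.9840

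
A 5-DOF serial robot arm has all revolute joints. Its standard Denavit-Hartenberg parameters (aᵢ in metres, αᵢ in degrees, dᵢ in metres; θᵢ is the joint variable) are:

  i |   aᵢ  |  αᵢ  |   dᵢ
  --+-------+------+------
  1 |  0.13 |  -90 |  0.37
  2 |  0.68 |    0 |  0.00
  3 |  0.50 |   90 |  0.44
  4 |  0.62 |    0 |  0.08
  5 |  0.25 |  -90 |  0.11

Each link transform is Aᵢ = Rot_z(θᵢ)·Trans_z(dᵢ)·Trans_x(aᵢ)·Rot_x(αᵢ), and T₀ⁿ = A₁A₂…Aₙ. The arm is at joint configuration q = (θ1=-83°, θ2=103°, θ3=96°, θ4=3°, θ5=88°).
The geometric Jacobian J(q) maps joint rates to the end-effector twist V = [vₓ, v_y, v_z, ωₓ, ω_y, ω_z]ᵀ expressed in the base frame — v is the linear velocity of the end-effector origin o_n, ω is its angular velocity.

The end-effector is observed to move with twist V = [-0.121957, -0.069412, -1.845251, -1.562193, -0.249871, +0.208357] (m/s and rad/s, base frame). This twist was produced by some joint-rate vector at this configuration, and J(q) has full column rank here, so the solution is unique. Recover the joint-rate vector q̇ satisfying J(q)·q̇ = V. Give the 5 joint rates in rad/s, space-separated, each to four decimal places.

0.0410 -0.6330 -0.9480 -0.1350 -0.0420

o_n = [0.5782, 1.2184, -0.1093]
J₁: ẑ×o_n = [-1.2184, 0.5782, 0.0000], ω = ẑ
J2: z=[0.9925, 0.1219, 0.0000] o=[0.0158, -0.1290, 0.3700] → [-0.0584, 0.4757, 1.2689, 0.9925, 0.1219, 0.0000]
J3: z=[0.9925, 0.1219, 0.0000] o=[-0.0028, 0.0228, -0.2926] → [0.0223, -0.1819, 1.1159, 0.9925, 0.1219, 0.0000]
J4: z=[-0.0397, 0.3231, -0.9455] o=[0.3763, 0.5457, -0.1298] → [0.6427, -0.1901, -0.0919, -0.0397, 0.3231, -0.9455]
J5: z=[-0.0397, 0.3231, -0.9455] o=[0.3340, 1.1565, -0.0039] → [0.0245, -0.2351, -0.0814, -0.0397, 0.3231, -0.9455]
q̇ = J⁺·V = [0.0410, -0.6330, -0.9480, -0.1350, -0.0420]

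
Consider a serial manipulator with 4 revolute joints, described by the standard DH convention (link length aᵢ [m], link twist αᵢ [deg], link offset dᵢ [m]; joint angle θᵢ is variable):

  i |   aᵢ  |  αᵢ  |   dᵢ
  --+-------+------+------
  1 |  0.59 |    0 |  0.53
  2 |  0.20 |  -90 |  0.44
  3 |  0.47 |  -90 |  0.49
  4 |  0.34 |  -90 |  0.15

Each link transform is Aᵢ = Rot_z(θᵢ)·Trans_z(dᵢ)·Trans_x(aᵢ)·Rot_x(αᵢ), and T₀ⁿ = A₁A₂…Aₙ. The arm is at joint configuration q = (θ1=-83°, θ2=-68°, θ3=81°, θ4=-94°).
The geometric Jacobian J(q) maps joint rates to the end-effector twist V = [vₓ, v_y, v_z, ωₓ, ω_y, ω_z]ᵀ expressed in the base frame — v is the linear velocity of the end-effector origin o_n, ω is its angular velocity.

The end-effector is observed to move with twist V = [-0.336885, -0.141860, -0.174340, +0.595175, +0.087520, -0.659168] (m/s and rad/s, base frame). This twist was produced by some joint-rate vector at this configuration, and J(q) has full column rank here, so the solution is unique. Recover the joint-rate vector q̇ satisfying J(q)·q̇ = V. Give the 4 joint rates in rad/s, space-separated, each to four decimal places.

0.0750 -0.6450 0.2120 0.5700

o_n = [0.3675, -1.3698, 0.5057]
J₁: ẑ×o_n = [1.3698, 0.3675, -0.0000], ω = ẑ
J2: z=[0.0000, 0.0000, 1.0000] o=[0.0719, -0.5856, 0.5300] → [0.7842, 0.2956, -0.0000, 0.0000, 0.0000, 1.0000]
J3: z=[0.4848, -0.8746, 0.0000] o=[-0.1030, -0.6826, 0.9700] → [0.4060, 0.2251, 0.0783, 0.4848, -0.8746, 0.0000]
J4: z=[0.8639, 0.4788, -0.1564] o=[0.0702, -1.1468, 0.5058] → [-0.0349, -0.0465, -0.3350, 0.8639, 0.4788, -0.1564]
q̇ = J⁺·V = [0.0750, -0.6450, 0.2120, 0.5700]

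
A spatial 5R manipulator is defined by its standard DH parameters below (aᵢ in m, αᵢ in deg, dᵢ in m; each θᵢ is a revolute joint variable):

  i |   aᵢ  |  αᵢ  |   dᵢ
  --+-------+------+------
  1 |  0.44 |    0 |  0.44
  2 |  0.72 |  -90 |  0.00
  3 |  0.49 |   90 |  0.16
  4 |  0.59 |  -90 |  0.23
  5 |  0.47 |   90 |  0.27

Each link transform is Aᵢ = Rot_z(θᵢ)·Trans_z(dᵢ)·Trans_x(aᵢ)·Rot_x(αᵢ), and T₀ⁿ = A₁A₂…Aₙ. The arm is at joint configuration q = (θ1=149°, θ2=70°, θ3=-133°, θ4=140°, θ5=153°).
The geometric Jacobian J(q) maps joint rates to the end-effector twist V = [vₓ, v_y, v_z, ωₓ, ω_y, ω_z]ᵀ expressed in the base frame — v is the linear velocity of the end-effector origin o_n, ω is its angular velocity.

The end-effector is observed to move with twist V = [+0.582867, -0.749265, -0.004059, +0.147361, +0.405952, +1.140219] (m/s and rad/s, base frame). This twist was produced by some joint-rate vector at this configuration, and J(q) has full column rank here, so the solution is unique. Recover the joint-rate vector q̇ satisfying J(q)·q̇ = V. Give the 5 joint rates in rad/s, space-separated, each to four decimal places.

o_n = [-0.7893, -0.1885, 0.5642]
J₁: ẑ×o_n = [0.1885, -0.7893, 0.0000], ω = ẑ
J2: z=[0.0000, 0.0000, 1.0000] o=[-0.3772, 0.2266, 0.4400] → [0.4151, -0.4121, 0.0000, 0.0000, 0.0000, 1.0000]
J3: z=[0.6293, -0.7771, 0.0000] o=[-0.9367, -0.2265, 0.4400] → [-0.0965, -0.0781, 0.1385, 0.6293, -0.7771, 0.0000]
J4: z=[0.5684, 0.4603, -0.6820] o=[-0.5763, -0.1405, 0.7984] → [-0.1405, 0.2783, 0.0708, 0.5684, 0.4603, -0.6820]
J5: z=[-0.8228, 0.3194, -0.4701] o=[-0.4465, -0.5234, 0.3110] → [0.2383, 0.3695, -0.1661, -0.8228, 0.3194, -0.4701]
q̇ = J⁺·V = [0.9390, 0.9980, 0.1710, 0.8140, 0.5140]

0.9390 0.9980 0.1710 0.8140 0.5140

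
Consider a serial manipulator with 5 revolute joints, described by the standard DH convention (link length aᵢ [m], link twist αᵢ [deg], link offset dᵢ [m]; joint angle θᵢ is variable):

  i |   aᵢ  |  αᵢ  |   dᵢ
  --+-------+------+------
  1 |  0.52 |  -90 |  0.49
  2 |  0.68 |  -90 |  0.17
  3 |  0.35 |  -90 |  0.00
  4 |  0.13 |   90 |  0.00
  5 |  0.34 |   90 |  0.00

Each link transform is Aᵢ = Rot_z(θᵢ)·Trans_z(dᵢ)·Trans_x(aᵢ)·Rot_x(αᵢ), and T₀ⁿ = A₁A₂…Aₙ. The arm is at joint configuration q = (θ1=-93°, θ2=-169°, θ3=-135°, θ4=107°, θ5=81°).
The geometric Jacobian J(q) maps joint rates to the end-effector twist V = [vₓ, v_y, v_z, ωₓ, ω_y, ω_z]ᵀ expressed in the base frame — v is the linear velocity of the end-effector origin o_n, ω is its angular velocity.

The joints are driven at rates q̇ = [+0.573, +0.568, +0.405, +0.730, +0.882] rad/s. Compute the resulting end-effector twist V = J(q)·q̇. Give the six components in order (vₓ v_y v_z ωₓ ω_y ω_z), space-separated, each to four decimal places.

-0.0976 0.5579 0.7765 1.6727 -0.1946 0.7021

o_n = [0.6271, 0.1757, 0.4531]
J₁: ẑ×o_n = [-0.1757, 0.6271, 0.0000], ω = ẑ
J2: z=[0.9986, -0.0523, 0.0000] o=[-0.0272, -0.5193, 0.4900] → [0.0019, 0.0369, 0.7283, 0.9986, -0.0523, 0.0000]
J3: z=[-0.0100, -0.1905, 0.9816] o=[0.1775, 0.1384, 0.6198] → [-0.0048, 0.4397, 0.0853, -0.0100, -0.1905, 0.9816]
J4: z=[0.7425, 0.6562, 0.1349] o=[0.4119, -0.1172, 0.5725] → [-0.1179, 0.1177, 0.0762, 0.7425, 0.6562, 0.1349]
J5: z=[0.6435, -0.6426, -0.4160] o=[0.3877, -0.0657, 0.4556] → [0.1020, -0.0980, 0.3092, 0.6435, -0.6426, -0.4160]
V = J·q̇ = [-0.0976, 0.5579, 0.7765, 1.6727, -0.1946, 0.7021]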